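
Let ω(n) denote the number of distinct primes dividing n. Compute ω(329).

2

329 = 7 · 47
329 = 7 · 47, which has 2 distinct prime factors.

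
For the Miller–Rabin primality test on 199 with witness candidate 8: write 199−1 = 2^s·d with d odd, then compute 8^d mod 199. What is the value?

1

199 − 1 = 198 = 2^1 · 99, so d = 99.
8^1 ≡ 8 (mod 199)
8^2 ≡ 8^2 = 64 ≡ 64 (mod 199)
8^4 ≡ 64^2 = 4096 ≡ 116 (mod 199)
8^8 ≡ 116^2 = 13456 ≡ 123 (mod 199)
8^16 ≡ 123^2 = 15129 ≡ 5 (mod 199)
8^32 ≡ 5^2 = 25 ≡ 25 (mod 199)
8^64 ≡ 25^2 = 625 ≡ 28 (mod 199)
99 = 64 + 32 + 2 + 1 in binary powers of 2.
So 8^99 ≡ 28 · 25 · 64 · 8 ≡ 1 (mod 199).
Since 8^d ≡ 1 (mod 199), base 8 does not prove 199 composite.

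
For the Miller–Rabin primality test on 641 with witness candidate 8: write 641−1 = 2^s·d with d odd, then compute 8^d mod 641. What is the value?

641 − 1 = 640 = 2^7 · 5, so d = 5.
8^1 ≡ 8 (mod 641)
8^2 ≡ 8^2 = 64 ≡ 64 (mod 641)
8^4 ≡ 64^2 = 4096 ≡ 250 (mod 641)
5 = 4 + 1 in binary powers of 2.
So 8^5 ≡ 250 · 8 ≡ 77 (mod 641).
Squaring chain: 77 → 160 → 601 → 318 → 487 → 640 → 1; reaches −1, so base 8 does not prove 641 composite.

77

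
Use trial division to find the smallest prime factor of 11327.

47

11327 is odd.
Digit sum 14, not divisible by 3.
Ends in 7: not divisible by 5.
7: 11327 = 7·1618 + 1
11: 11327 = 11·1029 + 8
13: 11327 = 13·871 + 4
17: 11327 = 17·666 + 5
19: 11327 = 19·596 + 3
23: 11327 = 23·492 + 11
29: 11327 = 29·390 + 17
31: 11327 = 31·365 + 12
37: 11327 = 37·306 + 5
41: 11327 = 41·276 + 11
43: 11327 = 43·263 + 18
47: 11327 = 47·241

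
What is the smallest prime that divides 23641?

23641 is odd.
Digit sum 16, not divisible by 3.
Ends in 1: not divisible by 5.
7: 23641 = 7·3377 + 2
11: 23641 = 11·2149 + 2
13: 23641 = 13·1818 + 7
17: 23641 = 17·1390 + 11
19: 23641 = 19·1244 + 5
23: 23641 = 23·1027 + 20
29: 23641 = 29·815 + 6
31: 23641 = 31·762 + 19
37: 23641 = 37·638 + 35
41: 23641 = 41·576 + 25
43: 23641 = 43·549 + 34
47: 23641 = 47·503

47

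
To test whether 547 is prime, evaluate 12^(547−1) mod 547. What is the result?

1

12^1 ≡ 12 (mod 547)
12^2 ≡ 12^2 = 144 ≡ 144 (mod 547)
12^4 ≡ 144^2 = 20736 ≡ 497 (mod 547)
12^8 ≡ 497^2 = 247009 ≡ 312 (mod 547)
12^16 ≡ 312^2 = 97344 ≡ 525 (mod 547)
12^32 ≡ 525^2 = 275625 ≡ 484 (mod 547)
12^64 ≡ 484^2 = 234256 ≡ 140 (mod 547)
12^128 ≡ 140^2 = 19600 ≡ 455 (mod 547)
12^256 ≡ 455^2 = 207025 ≡ 259 (mod 547)
12^512 ≡ 259^2 = 67081 ≡ 347 (mod 547)
546 = 512 + 32 + 2 in binary powers of 2.
So 12^546 ≡ 347 · 484 · 144 ≡ 1 (mod 547).
Since the result is 1, base 12 gives no evidence that 547 is composite.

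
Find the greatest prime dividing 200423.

79

200423 = 43 · 4661
4661 = 59 · 79
79 is prime.
So 200423 = 43 · 59 · 79; the largest prime factor is 79.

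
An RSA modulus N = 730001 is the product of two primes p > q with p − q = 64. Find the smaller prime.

823

Since p = q + 64, we have 730001 = q(q + 64), so q² + 64q − 730001 = 0.
Discriminant: 64² + 4·730001 = 4096 + 2920004 = 2924100; √2924100 = 1710.
q = (−64 + 1710)/2 = 823, and p = q + 64 = 887.
Check: 823 · 887 = 730001.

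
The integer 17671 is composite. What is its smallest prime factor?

17671 is odd.
Digit sum 22, not divisible by 3.
Ends in 1: not divisible by 5.
7: 17671 = 7·2524 + 3
11: 17671 = 11·1606 + 5
13: 17671 = 13·1359 + 4
17: 17671 = 17·1039 + 8
19: 17671 = 19·930 + 1
23: 17671 = 23·768 + 7
29: 17671 = 29·609 + 10
31: 17671 = 31·570 + 1
37: 17671 = 37·477 + 22
41: 17671 = 41·431

41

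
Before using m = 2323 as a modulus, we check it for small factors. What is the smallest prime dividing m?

23

2323 is odd.
Digit sum 10, not divisible by 3.
Ends in 3: not divisible by 5.
7: 2323 = 7·331 + 6
11: 2323 = 11·211 + 2
13: 2323 = 13·178 + 9
17: 2323 = 17·136 + 11
19: 2323 = 19·122 + 5
23: 2323 = 23·101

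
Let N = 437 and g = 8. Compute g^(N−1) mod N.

334

8^1 ≡ 8 (mod 437)
8^2 ≡ 8^2 = 64 ≡ 64 (mod 437)
8^4 ≡ 64^2 = 4096 ≡ 163 (mod 437)
8^8 ≡ 163^2 = 26569 ≡ 349 (mod 437)
8^16 ≡ 349^2 = 121801 ≡ 315 (mod 437)
8^32 ≡ 315^2 = 99225 ≡ 26 (mod 437)
8^64 ≡ 26^2 = 676 ≡ 239 (mod 437)
8^128 ≡ 239^2 = 57121 ≡ 311 (mod 437)
8^256 ≡ 311^2 = 96721 ≡ 144 (mod 437)
436 = 256 + 128 + 32 + 16 + 4 in binary powers of 2.
So 8^436 ≡ 144 · 311 · 26 · 315 · 163 ≡ 334 (mod 437).
Since 334 ≠ 1, base 8 is a Fermat witness: 437 is composite.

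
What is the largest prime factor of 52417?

52417 = 23 · 2279
2279 = 43 · 53
53 is prime.
So 52417 = 23 · 43 · 53; the largest prime factor is 53.

53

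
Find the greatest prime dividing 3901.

83

3901 = 47 · 83
83 is prime.
So 3901 = 47 · 83; the largest prime factor is 83.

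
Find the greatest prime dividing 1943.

1943 = 29 · 67
67 is prime.
So 1943 = 29 · 67; the largest prime factor is 67.

67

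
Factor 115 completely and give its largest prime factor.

23

115 = 5 · 23
23 is prime.
So 115 = 5 · 23; the largest prime factor is 23.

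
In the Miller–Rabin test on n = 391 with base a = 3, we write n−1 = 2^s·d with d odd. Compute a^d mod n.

391 − 1 = 390 = 2^1 · 195, so d = 195.
3^1 ≡ 3 (mod 391)
3^2 ≡ 3^2 = 9 ≡ 9 (mod 391)
3^4 ≡ 9^2 = 81 ≡ 81 (mod 391)
3^8 ≡ 81^2 = 6561 ≡ 305 (mod 391)
3^16 ≡ 305^2 = 93025 ≡ 358 (mod 391)
3^32 ≡ 358^2 = 128164 ≡ 307 (mod 391)
3^64 ≡ 307^2 = 94249 ≡ 18 (mod 391)
3^128 ≡ 18^2 = 324 ≡ 324 (mod 391)
195 = 128 + 64 + 2 + 1 in binary powers of 2.
So 3^195 ≡ 324 · 18 · 9 · 3 ≡ 282 (mod 391).
Squaring chain: 282; never reaches −1, so base 3 is a Miller–Rabin witness that 391 is composite.

282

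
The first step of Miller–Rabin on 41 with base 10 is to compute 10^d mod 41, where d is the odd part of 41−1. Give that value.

1

41 − 1 = 40 = 2^3 · 5, so d = 5.
10^1 ≡ 10 (mod 41)
10^2 ≡ 10^2 = 100 ≡ 18 (mod 41)
10^4 ≡ 18^2 = 324 ≡ 37 (mod 41)
5 = 4 + 1 in binary powers of 2.
So 10^5 ≡ 37 · 10 ≡ 1 (mod 41).
Since 10^d ≡ 1 (mod 41), base 10 does not prove 41 composite.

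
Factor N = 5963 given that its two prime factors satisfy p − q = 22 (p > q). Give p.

Since p = q + 22, we have 5963 = q(q + 22), so q² + 22q − 5963 = 0.
Discriminant: 22² + 4·5963 = 484 + 23852 = 24336; √24336 = 156.
q = (−22 + 156)/2 = 67, and p = q + 22 = 89.
Check: 67 · 89 = 5963.

89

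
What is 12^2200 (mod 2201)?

676

12^1 ≡ 12 (mod 2201)
12^2 ≡ 12^2 = 144 ≡ 144 (mod 2201)
12^4 ≡ 144^2 = 20736 ≡ 927 (mod 2201)
12^8 ≡ 927^2 = 859329 ≡ 939 (mod 2201)
12^16 ≡ 939^2 = 881721 ≡ 1321 (mod 2201)
12^32 ≡ 1321^2 = 1745041 ≡ 1849 (mod 2201)
12^64 ≡ 1849^2 = 3418801 ≡ 648 (mod 2201)
12^128 ≡ 648^2 = 419904 ≡ 1714 (mod 2201)
12^256 ≡ 1714^2 = 2937796 ≡ 1662 (mod 2201)
12^512 ≡ 1662^2 = 2762244 ≡ 2190 (mod 2201)
12^1024 ≡ 2190^2 = 4796100 ≡ 121 (mod 2201)
12^2048 ≡ 121^2 = 14641 ≡ 1435 (mod 2201)
2200 = 2048 + 128 + 16 + 8 in binary powers of 2.
So 12^2200 ≡ 1435 · 1714 · 1321 · 939 ≡ 676 (mod 2201).
Since 676 ≠ 1, base 12 is a Fermat witness: 2201 is composite.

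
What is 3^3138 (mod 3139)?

3^1 ≡ 3 (mod 3139)
3^2 ≡ 3^2 = 9 ≡ 9 (mod 3139)
3^4 ≡ 9^2 = 81 ≡ 81 (mod 3139)
3^8 ≡ 81^2 = 6561 ≡ 283 (mod 3139)
3^16 ≡ 283^2 = 80089 ≡ 1614 (mod 3139)
3^32 ≡ 1614^2 = 2604996 ≡ 2765 (mod 3139)
3^64 ≡ 2765^2 = 7645225 ≡ 1760 (mod 3139)
3^128 ≡ 1760^2 = 3097600 ≡ 2546 (mod 3139)
3^256 ≡ 2546^2 = 6482116 ≡ 81 (mod 3139)
3^512 ≡ 81^2 = 6561 ≡ 283 (mod 3139)
3^1024 ≡ 283^2 = 80089 ≡ 1614 (mod 3139)
3^2048 ≡ 1614^2 = 2604996 ≡ 2765 (mod 3139)
3138 = 2048 + 1024 + 64 + 2 in binary powers of 2.
So 3^3138 ≡ 2765 · 1614 · 1760 · 9 ≡ 656 (mod 3139).
Since 656 ≠ 1, base 3 is a Fermat witness: 3139 is composite.

656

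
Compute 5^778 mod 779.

5^1 ≡ 5 (mod 779)
5^2 ≡ 5^2 = 25 ≡ 25 (mod 779)
5^4 ≡ 25^2 = 625 ≡ 625 (mod 779)
5^8 ≡ 625^2 = 390625 ≡ 346 (mod 779)
5^16 ≡ 346^2 = 119716 ≡ 529 (mod 779)
5^32 ≡ 529^2 = 279841 ≡ 180 (mod 779)
5^64 ≡ 180^2 = 32400 ≡ 461 (mod 779)
5^128 ≡ 461^2 = 212521 ≡ 633 (mod 779)
5^256 ≡ 633^2 = 400689 ≡ 283 (mod 779)
5^512 ≡ 283^2 = 80089 ≡ 631 (mod 779)
778 = 512 + 256 + 8 + 2 in binary powers of 2.
So 5^778 ≡ 631 · 283 · 346 · 25 ≡ 720 (mod 779).
Since 720 ≠ 1, base 5 is a Fermat witness: 779 is composite.

720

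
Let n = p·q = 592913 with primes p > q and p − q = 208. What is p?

881

Since p = q + 208, we have 592913 = q(q + 208), so q² + 208q − 592913 = 0.
Discriminant: 208² + 4·592913 = 43264 + 2371652 = 2414916; √2414916 = 1554.
q = (−208 + 1554)/2 = 673, and p = q + 208 = 881.
Check: 673 · 881 = 592913.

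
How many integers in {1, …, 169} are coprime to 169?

Factor: 169 = 13^2.
φ(169) = 13^1·(13−1) = 156.

156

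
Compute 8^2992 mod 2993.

8^1 ≡ 8 (mod 2993)
8^2 ≡ 8^2 = 64 ≡ 64 (mod 2993)
8^4 ≡ 64^2 = 4096 ≡ 1103 (mod 2993)
8^8 ≡ 1103^2 = 1216609 ≡ 1451 (mod 2993)
8^16 ≡ 1451^2 = 2105401 ≡ 1322 (mod 2993)
8^32 ≡ 1322^2 = 1747684 ≡ 2765 (mod 2993)
8^64 ≡ 2765^2 = 7645225 ≡ 1103 (mod 2993)
8^128 ≡ 1103^2 = 1216609 ≡ 1451 (mod 2993)
8^256 ≡ 1451^2 = 2105401 ≡ 1322 (mod 2993)
8^512 ≡ 1322^2 = 1747684 ≡ 2765 (mod 2993)
8^1024 ≡ 2765^2 = 7645225 ≡ 1103 (mod 2993)
8^2048 ≡ 1103^2 = 1216609 ≡ 1451 (mod 2993)
2992 = 2048 + 512 + 256 + 128 + 32 + 16 in binary powers of 2.
So 8^2992 ≡ 1451 · 2765 · 1322 · 1451 · 2765 · 1322 ≡ 592 (mod 2993).
Since 592 ≠ 1, base 8 is a Fermat witness: 2993 is composite.

592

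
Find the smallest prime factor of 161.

7

161 is odd.
Digit sum 8, not divisible by 3.
Ends in 1: not divisible by 5.
7: 161 = 7·23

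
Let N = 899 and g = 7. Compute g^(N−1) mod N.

484

7^1 ≡ 7 (mod 899)
7^2 ≡ 7^2 = 49 ≡ 49 (mod 899)
7^4 ≡ 49^2 = 2401 ≡ 603 (mod 899)
7^8 ≡ 603^2 = 363609 ≡ 413 (mod 899)
7^16 ≡ 413^2 = 170569 ≡ 658 (mod 899)
7^32 ≡ 658^2 = 432964 ≡ 545 (mod 899)
7^64 ≡ 545^2 = 297025 ≡ 355 (mod 899)
7^128 ≡ 355^2 = 126025 ≡ 165 (mod 899)
7^256 ≡ 165^2 = 27225 ≡ 255 (mod 899)
7^512 ≡ 255^2 = 65025 ≡ 297 (mod 899)
898 = 512 + 256 + 128 + 2 in binary powers of 2.
So 7^898 ≡ 297 · 255 · 165 · 49 ≡ 484 (mod 899).
Since 484 ≠ 1, base 7 is a Fermat witness: 899 is composite.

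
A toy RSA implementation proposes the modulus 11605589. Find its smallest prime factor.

11605589 is odd.
Digit sum 35, not divisible by 3.
Ends in 9: not divisible by 5.
7: 11605589 = 7·1657941 + 2
11: 11605589 = 11·1055053 + 6
13: 11605589 = 13·892737 + 8
17: 11605589 = 17·682681 + 12
19: 11605589 = 19·610820 + 9
23: 11605589 = 23·504590 + 19
29: 11605589 = 29·400192 + 21
31: 11605589 = 31·374373 + 26
37: 11605589 = 37·313664 + 21
41: 11605589 = 41·283063 + 6
43: 11605589 = 43·269897 + 18
47: 11605589 = 47·246927 + 20
53: 11605589 = 53·218973 + 20
59: 11605589 = 59·196704 + 53
61: 11605589 = 61·190255 + 34
67: 11605589 = 67·173217 + 50
71: 11605589 = 71·163459

71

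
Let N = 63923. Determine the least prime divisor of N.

97

63923 is odd.
Digit sum 23, not divisible by 3.
Ends in 3: not divisible by 5.
7: 63923 = 7·9131 + 6
11: 63923 = 11·5811 + 2
13: 63923 = 13·4917 + 2
17: 63923 = 17·3760 + 3
19: 63923 = 19·3364 + 7
23: 63923 = 23·2779 + 6
29: 63923 = 29·2204 + 7
31: 63923 = 31·2062 + 1
37: 63923 = 37·1727 + 24
41: 63923 = 41·1559 + 4
43: 63923 = 43·1486 + 25
47: 63923 = 47·1360 + 3
53: 63923 = 53·1206 + 5
59: 63923 = 59·1083 + 26
61: 63923 = 61·1047 + 56
67: 63923 = 67·954 + 5
71: 63923 = 71·900 + 23
73: 63923 = 73·875 + 48
79: 63923 = 79·809 + 12
83: 63923 = 83·770 + 13
89: 63923 = 89·718 + 21
97: 63923 = 97·659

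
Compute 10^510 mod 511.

484

10^1 ≡ 10 (mod 511)
10^2 ≡ 10^2 = 100 ≡ 100 (mod 511)
10^4 ≡ 100^2 = 10000 ≡ 291 (mod 511)
10^8 ≡ 291^2 = 84681 ≡ 366 (mod 511)
10^16 ≡ 366^2 = 133956 ≡ 74 (mod 511)
10^32 ≡ 74^2 = 5476 ≡ 366 (mod 511)
10^64 ≡ 366^2 = 133956 ≡ 74 (mod 511)
10^128 ≡ 74^2 = 5476 ≡ 366 (mod 511)
10^256 ≡ 366^2 = 133956 ≡ 74 (mod 511)
510 = 256 + 128 + 64 + 32 + 16 + 8 + 4 + 2 in binary powers of 2.
So 10^510 ≡ 74 · 366 · 74 · 366 · 74 · 366 · 291 · 100 ≡ 484 (mod 511).
Since 484 ≠ 1, base 10 is a Fermat witness: 511 is composite.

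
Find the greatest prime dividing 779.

779 = 19 · 41
41 is prime.
So 779 = 19 · 41; the largest prime factor is 41.

41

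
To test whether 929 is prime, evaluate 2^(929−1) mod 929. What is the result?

1

2^1 ≡ 2 (mod 929)
2^2 ≡ 2^2 = 4 ≡ 4 (mod 929)
2^4 ≡ 4^2 = 16 ≡ 16 (mod 929)
2^8 ≡ 16^2 = 256 ≡ 256 (mod 929)
2^16 ≡ 256^2 = 65536 ≡ 506 (mod 929)
2^32 ≡ 506^2 = 256036 ≡ 561 (mod 929)
2^64 ≡ 561^2 = 314721 ≡ 719 (mod 929)
2^128 ≡ 719^2 = 516961 ≡ 437 (mod 929)
2^256 ≡ 437^2 = 190969 ≡ 524 (mod 929)
2^512 ≡ 524^2 = 274576 ≡ 521 (mod 929)
928 = 512 + 256 + 128 + 32 in binary powers of 2.
So 2^928 ≡ 521 · 524 · 437 · 561 ≡ 1 (mod 929).
Since the result is 1, base 2 gives no evidence that 929 is composite.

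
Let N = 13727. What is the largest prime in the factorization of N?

53

13727 = 7 · 1961
1961 = 37 · 53
53 is prime.
So 13727 = 7 · 37 · 53; the largest prime factor is 53.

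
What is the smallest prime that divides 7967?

31

7967 is odd.
Digit sum 29, not divisible by 3.
Ends in 7: not divisible by 5.
7: 7967 = 7·1138 + 1
11: 7967 = 11·724 + 3
13: 7967 = 13·612 + 11
17: 7967 = 17·468 + 11
19: 7967 = 19·419 + 6
23: 7967 = 23·346 + 9
29: 7967 = 29·274 + 21
31: 7967 = 31·257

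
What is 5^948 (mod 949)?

5^1 ≡ 5 (mod 949)
5^2 ≡ 5^2 = 25 ≡ 25 (mod 949)
5^4 ≡ 25^2 = 625 ≡ 625 (mod 949)
5^8 ≡ 625^2 = 390625 ≡ 586 (mod 949)
5^16 ≡ 586^2 = 343396 ≡ 807 (mod 949)
5^32 ≡ 807^2 = 651249 ≡ 235 (mod 949)
5^64 ≡ 235^2 = 55225 ≡ 183 (mod 949)
5^128 ≡ 183^2 = 33489 ≡ 274 (mod 949)
5^256 ≡ 274^2 = 75076 ≡ 105 (mod 949)
5^512 ≡ 105^2 = 11025 ≡ 586 (mod 949)
948 = 512 + 256 + 128 + 32 + 16 + 4 in binary powers of 2.
So 5^948 ≡ 586 · 105 · 274 · 235 · 807 · 625 ≡ 885 (mod 949).
Since 885 ≠ 1, base 5 is a Fermat witness: 949 is composite.

885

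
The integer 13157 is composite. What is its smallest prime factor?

59

13157 is odd.
Digit sum 17, not divisible by 3.
Ends in 7: not divisible by 5.
7: 13157 = 7·1879 + 4
11: 13157 = 11·1196 + 1
13: 13157 = 13·1012 + 1
17: 13157 = 17·773 + 16
19: 13157 = 19·692 + 9
23: 13157 = 23·572 + 1
29: 13157 = 29·453 + 20
31: 13157 = 31·424 + 13
37: 13157 = 37·355 + 22
41: 13157 = 41·320 + 37
43: 13157 = 43·305 + 42
47: 13157 = 47·279 + 44
53: 13157 = 53·248 + 13
59: 13157 = 59·223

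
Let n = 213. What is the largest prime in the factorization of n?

213 = 3 · 71
71 is prime.
So 213 = 3 · 71; the largest prime factor is 71.

71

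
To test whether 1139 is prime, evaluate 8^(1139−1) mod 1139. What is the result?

1067

8^1 ≡ 8 (mod 1139)
8^2 ≡ 8^2 = 64 ≡ 64 (mod 1139)
8^4 ≡ 64^2 = 4096 ≡ 679 (mod 1139)
8^8 ≡ 679^2 = 461041 ≡ 885 (mod 1139)
8^16 ≡ 885^2 = 783225 ≡ 732 (mod 1139)
8^32 ≡ 732^2 = 535824 ≡ 494 (mod 1139)
8^64 ≡ 494^2 = 244036 ≡ 290 (mod 1139)
8^128 ≡ 290^2 = 84100 ≡ 953 (mod 1139)
8^256 ≡ 953^2 = 908209 ≡ 426 (mod 1139)
8^512 ≡ 426^2 = 181476 ≡ 375 (mod 1139)
8^1024 ≡ 375^2 = 140625 ≡ 528 (mod 1139)
1138 = 1024 + 64 + 32 + 16 + 2 in binary powers of 2.
So 8^1138 ≡ 528 · 290 · 494 · 732 · 64 ≡ 1067 (mod 1139).
Since 1067 ≠ 1, base 8 is a Fermat witness: 1139 is composite.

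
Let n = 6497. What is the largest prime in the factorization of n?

6497 = 73 · 89
89 is prime.
So 6497 = 73 · 89; the largest prime factor is 89.

89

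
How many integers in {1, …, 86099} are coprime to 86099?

Factor: 86099 = 13 · 37 · 179.
φ(86099) = (13−1) · (37−1) · (179−1) = 12 · 36 · 178 = 76896.

76896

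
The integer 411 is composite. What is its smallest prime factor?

411 is odd.
Digit sum 6, divisible by 3.

3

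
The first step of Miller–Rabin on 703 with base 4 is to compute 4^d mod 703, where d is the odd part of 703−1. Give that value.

703 − 1 = 702 = 2^1 · 351, so d = 351.
4^1 ≡ 4 (mod 703)
4^2 ≡ 4^2 = 16 ≡ 16 (mod 703)
4^4 ≡ 16^2 = 256 ≡ 256 (mod 703)
4^8 ≡ 256^2 = 65536 ≡ 157 (mod 703)
4^16 ≡ 157^2 = 24649 ≡ 44 (mod 703)
4^32 ≡ 44^2 = 1936 ≡ 530 (mod 703)
4^64 ≡ 530^2 = 280900 ≡ 403 (mod 703)
4^128 ≡ 403^2 = 162409 ≡ 16 (mod 703)
4^256 ≡ 16^2 = 256 ≡ 256 (mod 703)
351 = 256 + 64 + 16 + 8 + 4 + 2 + 1 in binary powers of 2.
So 4^351 ≡ 256 · 403 · 44 · 157 · 256 · 16 · 4 ≡ 628 (mod 703).
Squaring chain: 628; never reaches −1, so base 4 is a Miller–Rabin witness that 703 is composite.

628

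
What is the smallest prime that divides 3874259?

3874259 is odd.
Digit sum 38, not divisible by 3.
Ends in 9: not divisible by 5.
7: 3874259 = 7·553465 + 4
11: 3874259 = 11·352205 + 4
13: 3874259 = 13·298019 + 12
17: 3874259 = 17·227897 + 10
19: 3874259 = 19·203908 + 7
23: 3874259 = 23·168446 + 1
29: 3874259 = 29·133595 + 4
31: 3874259 = 31·124976 + 3
37: 3874259 = 37·104709 + 26
41: 3874259 = 41·94494 + 5
43: 3874259 = 43·90099 + 2
47: 3874259 = 47·82431 + 2
53: 3874259 = 53·73099 + 12
59: 3874259 = 59·65665 + 24
61: 3874259 = 61·63512 + 27
67: 3874259 = 67·57824 + 51
71: 3874259 = 71·54567 + 2
73: 3874259 = 73·53072 + 3
79: 3874259 = 79·49041 + 20
83: 3874259 = 83·46677 + 68
89: 3874259 = 89·43531

89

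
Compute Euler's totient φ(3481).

3422

Factor: 3481 = 59^2.
φ(3481) = 59^1·(59−1) = 3422.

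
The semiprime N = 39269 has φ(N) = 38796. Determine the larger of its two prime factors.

φ(n) = (p−1)(q−1) = n − (p+q) + 1, so p + q = 39269 − 38796 + 1 = 474.
p and q are the roots of t² − 474t + 39269 = 0.
Discriminant: 474² − 4·39269 = 224676 − 157076 = 67600; √67600 = 260.
q = (474 − 260)/2 = 107, p = (474 + 260)/2 = 367.
Check: 107 · 367 = 39269.

367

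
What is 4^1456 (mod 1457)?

4^1 ≡ 4 (mod 1457)
4^2 ≡ 4^2 = 16 ≡ 16 (mod 1457)
4^4 ≡ 16^2 = 256 ≡ 256 (mod 1457)
4^8 ≡ 256^2 = 65536 ≡ 1428 (mod 1457)
4^16 ≡ 1428^2 = 2039184 ≡ 841 (mod 1457)
4^32 ≡ 841^2 = 707281 ≡ 636 (mod 1457)
4^64 ≡ 636^2 = 404496 ≡ 907 (mod 1457)
4^128 ≡ 907^2 = 822649 ≡ 901 (mod 1457)
4^256 ≡ 901^2 = 811801 ≡ 252 (mod 1457)
4^512 ≡ 252^2 = 63504 ≡ 853 (mod 1457)
4^1024 ≡ 853^2 = 727609 ≡ 566 (mod 1457)
1456 = 1024 + 256 + 128 + 32 + 16 in binary powers of 2.
So 4^1456 ≡ 566 · 252 · 901 · 636 · 841 ≡ 686 (mod 1457).
Since 686 ≠ 1, base 4 is a Fermat witness: 1457 is composite.

686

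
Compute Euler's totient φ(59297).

49392

Factor: 59297 = 7 · 43 · 197.
φ(59297) = (7−1) · (43−1) · (197−1) = 6 · 42 · 196 = 49392.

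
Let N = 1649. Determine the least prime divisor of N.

1649 is odd.
Digit sum 20, not divisible by 3.
Ends in 9: not divisible by 5.
7: 1649 = 7·235 + 4
11: 1649 = 11·149 + 10
13: 1649 = 13·126 + 11
17: 1649 = 17·97

17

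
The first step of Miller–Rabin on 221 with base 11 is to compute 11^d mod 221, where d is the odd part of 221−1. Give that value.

54

221 − 1 = 220 = 2^2 · 55, so d = 55.
11^1 ≡ 11 (mod 221)
11^2 ≡ 11^2 = 121 ≡ 121 (mod 221)
11^4 ≡ 121^2 = 14641 ≡ 55 (mod 221)
11^8 ≡ 55^2 = 3025 ≡ 152 (mod 221)
11^16 ≡ 152^2 = 23104 ≡ 120 (mod 221)
11^32 ≡ 120^2 = 14400 ≡ 35 (mod 221)
55 = 32 + 16 + 4 + 2 + 1 in binary powers of 2.
So 11^55 ≡ 35 · 120 · 55 · 121 · 11 ≡ 54 (mod 221).
Squaring chain: 54 → 43; never reaches −1, so base 11 is a Miller–Rabin witness that 221 is composite.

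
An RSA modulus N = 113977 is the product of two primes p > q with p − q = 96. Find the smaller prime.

Since p = q + 96, we have 113977 = q(q + 96), so q² + 96q − 113977 = 0.
Discriminant: 96² + 4·113977 = 9216 + 455908 = 465124; √465124 = 682.
q = (−96 + 682)/2 = 293, and p = q + 96 = 389.
Check: 293 · 389 = 113977.

293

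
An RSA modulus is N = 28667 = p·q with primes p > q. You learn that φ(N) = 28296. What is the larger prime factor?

φ(n) = (p−1)(q−1) = n − (p+q) + 1, so p + q = 28667 − 28296 + 1 = 372.
p and q are the roots of t² − 372t + 28667 = 0.
Discriminant: 372² − 4·28667 = 138384 − 114668 = 23716; √23716 = 154.
q = (372 − 154)/2 = 109, p = (372 + 154)/2 = 263.
Check: 109 · 263 = 28667.

263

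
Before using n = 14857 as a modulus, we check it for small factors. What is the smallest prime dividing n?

83

14857 is odd.
Digit sum 25, not divisible by 3.
Ends in 7: not divisible by 5.
7: 14857 = 7·2122 + 3
11: 14857 = 11·1350 + 7
13: 14857 = 13·1142 + 11
17: 14857 = 17·873 + 16
19: 14857 = 19·781 + 18
23: 14857 = 23·645 + 22
29: 14857 = 29·512 + 9
31: 14857 = 31·479 + 8
37: 14857 = 37·401 + 20
41: 14857 = 41·362 + 15
43: 14857 = 43·345 + 22
47: 14857 = 47·316 + 5
53: 14857 = 53·280 + 17
59: 14857 = 59·251 + 48
61: 14857 = 61·243 + 34
67: 14857 = 67·221 + 50
71: 14857 = 71·209 + 18
73: 14857 = 73·203 + 38
79: 14857 = 79·188 + 5
83: 14857 = 83·179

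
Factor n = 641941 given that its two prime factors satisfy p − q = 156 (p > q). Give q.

727

Since p = q + 156, we have 641941 = q(q + 156), so q² + 156q − 641941 = 0.
Discriminant: 156² + 4·641941 = 24336 + 2567764 = 2592100; √2592100 = 1610.
q = (−156 + 1610)/2 = 727, and p = q + 156 = 883.
Check: 727 · 883 = 641941.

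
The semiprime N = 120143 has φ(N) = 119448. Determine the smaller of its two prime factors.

317

φ(n) = (p−1)(q−1) = n − (p+q) + 1, so p + q = 120143 − 119448 + 1 = 696.
p and q are the roots of t² − 696t + 120143 = 0.
Discriminant: 696² − 4·120143 = 484416 − 480572 = 3844; √3844 = 62.
q = (696 − 62)/2 = 317, p = (696 + 62)/2 = 379.
Check: 317 · 379 = 120143.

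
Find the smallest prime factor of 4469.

4469 is odd.
Digit sum 23, not divisible by 3.
Ends in 9: not divisible by 5.
7: 4469 = 7·638 + 3
11: 4469 = 11·406 + 3
13: 4469 = 13·343 + 10
17: 4469 = 17·262 + 15
19: 4469 = 19·235 + 4
23: 4469 = 23·194 + 7
29: 4469 = 29·154 + 3
31: 4469 = 31·144 + 5
37: 4469 = 37·120 + 29
41: 4469 = 41·109

41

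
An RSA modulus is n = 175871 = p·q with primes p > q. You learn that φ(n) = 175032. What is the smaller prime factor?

397

φ(n) = (p−1)(q−1) = n − (p+q) + 1, so p + q = 175871 − 175032 + 1 = 840.
p and q are the roots of t² − 840t + 175871 = 0.
Discriminant: 840² − 4·175871 = 705600 − 703484 = 2116; √2116 = 46.
q = (840 − 46)/2 = 397, p = (840 + 46)/2 = 443.
Check: 397 · 443 = 175871.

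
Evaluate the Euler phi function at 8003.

Factor: 8003 = 53 · 151.
φ(8003) = (53−1) · (151−1) = 52 · 150 = 7800.

7800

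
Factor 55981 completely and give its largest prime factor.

55981 = 17 · 3293
3293 = 37 · 89
89 is prime.
So 55981 = 17 · 37 · 89; the largest prime factor is 89.

89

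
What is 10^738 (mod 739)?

10^1 ≡ 10 (mod 739)
10^2 ≡ 10^2 = 100 ≡ 100 (mod 739)
10^4 ≡ 100^2 = 10000 ≡ 393 (mod 739)
10^8 ≡ 393^2 = 154449 ≡ 737 (mod 739)
10^16 ≡ 737^2 = 543169 ≡ 4 (mod 739)
10^32 ≡ 4^2 = 16 ≡ 16 (mod 739)
10^64 ≡ 16^2 = 256 ≡ 256 (mod 739)
10^128 ≡ 256^2 = 65536 ≡ 504 (mod 739)
10^256 ≡ 504^2 = 254016 ≡ 539 (mod 739)
10^512 ≡ 539^2 = 290521 ≡ 94 (mod 739)
738 = 512 + 128 + 64 + 32 + 2 in binary powers of 2.
So 10^738 ≡ 94 · 504 · 256 · 16 · 100 ≡ 1 (mod 739).
Since the result is 1, base 10 gives no evidence that 739 is composite.

1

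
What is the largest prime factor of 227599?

227599 = 43 · 5293
5293 = 67 · 79
79 is prime.
So 227599 = 43 · 67 · 79; the largest prime factor is 79.

79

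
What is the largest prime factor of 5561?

83

5561 = 67 · 83
83 is prime.
So 5561 = 67 · 83; the largest prime factor is 83.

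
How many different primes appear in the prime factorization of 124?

2

124 = 2^2 · 31
124 = 2^2 · 31, which has 2 distinct prime factors.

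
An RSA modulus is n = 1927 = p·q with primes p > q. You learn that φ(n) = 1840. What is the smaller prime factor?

φ(n) = (p−1)(q−1) = n − (p+q) + 1, so p + q = 1927 − 1840 + 1 = 88.
p and q are the roots of t² − 88t + 1927 = 0.
Discriminant: 88² − 4·1927 = 7744 − 7708 = 36; √36 = 6.
q = (88 − 6)/2 = 41, p = (88 + 6)/2 = 47.
Check: 41 · 47 = 1927.

41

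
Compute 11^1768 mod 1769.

11^1 ≡ 11 (mod 1769)
11^2 ≡ 11^2 = 121 ≡ 121 (mod 1769)
11^4 ≡ 121^2 = 14641 ≡ 489 (mod 1769)
11^8 ≡ 489^2 = 239121 ≡ 306 (mod 1769)
11^16 ≡ 306^2 = 93636 ≡ 1648 (mod 1769)
11^32 ≡ 1648^2 = 2715904 ≡ 489 (mod 1769)
11^64 ≡ 489^2 = 239121 ≡ 306 (mod 1769)
11^128 ≡ 306^2 = 93636 ≡ 1648 (mod 1769)
11^256 ≡ 1648^2 = 2715904 ≡ 489 (mod 1769)
11^512 ≡ 489^2 = 239121 ≡ 306 (mod 1769)
11^1024 ≡ 306^2 = 93636 ≡ 1648 (mod 1769)
1768 = 1024 + 512 + 128 + 64 + 32 + 8 in binary powers of 2.
So 11^1768 ≡ 1648 · 306 · 1648 · 306 · 489 · 306 ≡ 489 (mod 1769).
Since 489 ≠ 1, base 11 is a Fermat witness: 1769 is composite.

489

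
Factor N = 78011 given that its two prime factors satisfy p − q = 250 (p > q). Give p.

Since p = q + 250, we have 78011 = q(q + 250), so q² + 250q − 78011 = 0.
Discriminant: 250² + 4·78011 = 62500 + 312044 = 374544; √374544 = 612.
q = (−250 + 612)/2 = 181, and p = q + 250 = 431.
Check: 181 · 431 = 78011.

431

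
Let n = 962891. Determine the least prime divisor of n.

31

962891 is odd.
Digit sum 35, not divisible by 3.
Ends in 1: not divisible by 5.
7: 962891 = 7·137555 + 6
11: 962891 = 11·87535 + 6
13: 962891 = 13·74068 + 7
17: 962891 = 17·56640 + 11
19: 962891 = 19·50678 + 9
23: 962891 = 23·41864 + 19
29: 962891 = 29·33203 + 4
31: 962891 = 31·31061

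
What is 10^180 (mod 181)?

10^1 ≡ 10 (mod 181)
10^2 ≡ 10^2 = 100 ≡ 100 (mod 181)
10^4 ≡ 100^2 = 10000 ≡ 45 (mod 181)
10^8 ≡ 45^2 = 2025 ≡ 34 (mod 181)
10^16 ≡ 34^2 = 1156 ≡ 70 (mod 181)
10^32 ≡ 70^2 = 4900 ≡ 13 (mod 181)
10^64 ≡ 13^2 = 169 ≡ 169 (mod 181)
10^128 ≡ 169^2 = 28561 ≡ 144 (mod 181)
180 = 128 + 32 + 16 + 4 in binary powers of 2.
So 10^180 ≡ 144 · 13 · 70 · 45 ≡ 1 (mod 181).
Since the result is 1, base 10 gives no evidence that 181 is composite.

1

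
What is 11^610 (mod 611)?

11^1 ≡ 11 (mod 611)
11^2 ≡ 11^2 = 121 ≡ 121 (mod 611)
11^4 ≡ 121^2 = 14641 ≡ 588 (mod 611)
11^8 ≡ 588^2 = 345744 ≡ 529 (mod 611)
11^16 ≡ 529^2 = 279841 ≡ 3 (mod 611)
11^32 ≡ 3^2 = 9 ≡ 9 (mod 611)
11^64 ≡ 9^2 = 81 ≡ 81 (mod 611)
11^128 ≡ 81^2 = 6561 ≡ 451 (mod 611)
11^256 ≡ 451^2 = 203401 ≡ 549 (mod 611)
11^512 ≡ 549^2 = 301401 ≡ 178 (mod 611)
610 = 512 + 64 + 32 + 2 in binary powers of 2.
So 11^610 ≡ 178 · 81 · 9 · 121 ≡ 335 (mod 611).
Since 335 ≠ 1, base 11 is a Fermat witness: 611 is composite.

335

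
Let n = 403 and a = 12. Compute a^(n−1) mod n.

12^1 ≡ 12 (mod 403)
12^2 ≡ 12^2 = 144 ≡ 144 (mod 403)
12^4 ≡ 144^2 = 20736 ≡ 183 (mod 403)
12^8 ≡ 183^2 = 33489 ≡ 40 (mod 403)
12^16 ≡ 40^2 = 1600 ≡ 391 (mod 403)
12^32 ≡ 391^2 = 152881 ≡ 144 (mod 403)
12^64 ≡ 144^2 = 20736 ≡ 183 (mod 403)
12^128 ≡ 183^2 = 33489 ≡ 40 (mod 403)
12^256 ≡ 40^2 = 1600 ≡ 391 (mod 403)
402 = 256 + 128 + 16 + 2 in binary powers of 2.
So 12^402 ≡ 391 · 40 · 391 · 144 ≡ 66 (mod 403).
Since 66 ≠ 1, base 12 is a Fermat witness: 403 is composite.

66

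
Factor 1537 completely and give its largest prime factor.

53

1537 = 29 · 53
53 is prime.
So 1537 = 29 · 53; the largest prime factor is 53.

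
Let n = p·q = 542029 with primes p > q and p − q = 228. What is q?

Since p = q + 228, we have 542029 = q(q + 228), so q² + 228q − 542029 = 0.
Discriminant: 228² + 4·542029 = 51984 + 2168116 = 2220100; √2220100 = 1490.
q = (−228 + 1490)/2 = 631, and p = q + 228 = 859.
Check: 631 · 859 = 542029.

631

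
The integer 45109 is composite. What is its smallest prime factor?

79

45109 is odd.
Digit sum 19, not divisible by 3.
Ends in 9: not divisible by 5.
7: 45109 = 7·6444 + 1
11: 45109 = 11·4100 + 9
13: 45109 = 13·3469 + 12
17: 45109 = 17·2653 + 8
19: 45109 = 19·2374 + 3
23: 45109 = 23·1961 + 6
29: 45109 = 29·1555 + 14
31: 45109 = 31·1455 + 4
37: 45109 = 37·1219 + 6
41: 45109 = 41·1100 + 9
43: 45109 = 43·1049 + 2
47: 45109 = 47·959 + 36
53: 45109 = 53·851 + 6
59: 45109 = 59·764 + 33
61: 45109 = 61·739 + 30
67: 45109 = 67·673 + 18
71: 45109 = 71·635 + 24
73: 45109 = 73·617 + 68
79: 45109 = 79·571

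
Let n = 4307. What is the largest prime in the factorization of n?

4307 = 59 · 73
73 is prime.
So 4307 = 59 · 73; the largest prime factor is 73.

73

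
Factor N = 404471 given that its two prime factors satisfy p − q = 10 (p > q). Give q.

631

Since p = q + 10, we have 404471 = q(q + 10), so q² + 10q − 404471 = 0.
Discriminant: 10² + 4·404471 = 100 + 1617884 = 1617984; √1617984 = 1272.
q = (−10 + 1272)/2 = 631, and p = q + 10 = 641.
Check: 631 · 641 = 404471.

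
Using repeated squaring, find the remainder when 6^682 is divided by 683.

6^1 ≡ 6 (mod 683)
6^2 ≡ 6^2 = 36 ≡ 36 (mod 683)
6^4 ≡ 36^2 = 1296 ≡ 613 (mod 683)
6^8 ≡ 613^2 = 375769 ≡ 119 (mod 683)
6^16 ≡ 119^2 = 14161 ≡ 501 (mod 683)
6^32 ≡ 501^2 = 251001 ≡ 340 (mod 683)
6^64 ≡ 340^2 = 115600 ≡ 173 (mod 683)
6^128 ≡ 173^2 = 29929 ≡ 560 (mod 683)
6^256 ≡ 560^2 = 313600 ≡ 103 (mod 683)
6^512 ≡ 103^2 = 10609 ≡ 364 (mod 683)
682 = 512 + 128 + 32 + 8 + 2 in binary powers of 2.
So 6^682 ≡ 364 · 560 · 340 · 119 · 36 ≡ 1 (mod 683).
Since the result is 1, base 6 gives no evidence that 683 is composite.

1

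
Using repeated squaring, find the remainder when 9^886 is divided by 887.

9^1 ≡ 9 (mod 887)
9^2 ≡ 9^2 = 81 ≡ 81 (mod 887)
9^4 ≡ 81^2 = 6561 ≡ 352 (mod 887)
9^8 ≡ 352^2 = 123904 ≡ 611 (mod 887)
9^16 ≡ 611^2 = 373321 ≡ 781 (mod 887)
9^32 ≡ 781^2 = 609961 ≡ 592 (mod 887)
9^64 ≡ 592^2 = 350464 ≡ 99 (mod 887)
9^128 ≡ 99^2 = 9801 ≡ 44 (mod 887)
9^256 ≡ 44^2 = 1936 ≡ 162 (mod 887)
9^512 ≡ 162^2 = 26244 ≡ 521 (mod 887)
886 = 512 + 256 + 64 + 32 + 16 + 4 + 2 in binary powers of 2.
So 9^886 ≡ 521 · 162 · 99 · 592 · 781 · 352 · 81 ≡ 1 (mod 887).
Since the result is 1, base 9 gives no evidence that 887 is composite.

1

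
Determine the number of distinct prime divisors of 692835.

6

692835 = 3 · 230945
230945 = 5 · 46189
46189 = 11 · 4199
4199 = 13 · 323
323 = 17 · 19
692835 = 3 · 5 · 11 · 13 · 17 · 19, which has 6 distinct prime factors.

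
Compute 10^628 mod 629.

10^1 ≡ 10 (mod 629)
10^2 ≡ 10^2 = 100 ≡ 100 (mod 629)
10^4 ≡ 100^2 = 10000 ≡ 565 (mod 629)
10^8 ≡ 565^2 = 319225 ≡ 322 (mod 629)
10^16 ≡ 322^2 = 103684 ≡ 528 (mod 629)
10^32 ≡ 528^2 = 278784 ≡ 137 (mod 629)
10^64 ≡ 137^2 = 18769 ≡ 528 (mod 629)
10^128 ≡ 528^2 = 278784 ≡ 137 (mod 629)
10^256 ≡ 137^2 = 18769 ≡ 528 (mod 629)
10^512 ≡ 528^2 = 278784 ≡ 137 (mod 629)
628 = 512 + 64 + 32 + 16 + 4 in binary powers of 2.
So 10^628 ≡ 137 · 528 · 137 · 528 · 565 ≡ 565 (mod 629).
Since 565 ≠ 1, base 10 is a Fermat witness: 629 is composite.

565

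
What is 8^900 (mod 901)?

169

8^1 ≡ 8 (mod 901)
8^2 ≡ 8^2 = 64 ≡ 64 (mod 901)
8^4 ≡ 64^2 = 4096 ≡ 492 (mod 901)
8^8 ≡ 492^2 = 242064 ≡ 596 (mod 901)
8^16 ≡ 596^2 = 355216 ≡ 222 (mod 901)
8^32 ≡ 222^2 = 49284 ≡ 630 (mod 901)
8^64 ≡ 630^2 = 396900 ≡ 460 (mod 901)
8^128 ≡ 460^2 = 211600 ≡ 766 (mod 901)
8^256 ≡ 766^2 = 586756 ≡ 205 (mod 901)
8^512 ≡ 205^2 = 42025 ≡ 579 (mod 901)
900 = 512 + 256 + 128 + 4 in binary powers of 2.
So 8^900 ≡ 579 · 205 · 766 · 492 ≡ 169 (mod 901).
Since 169 ≠ 1, base 8 is a Fermat witness: 901 is composite.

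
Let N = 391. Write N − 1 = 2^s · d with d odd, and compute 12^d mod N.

391 − 1 = 390 = 2^1 · 195, so d = 195.
12^1 ≡ 12 (mod 391)
12^2 ≡ 12^2 = 144 ≡ 144 (mod 391)
12^4 ≡ 144^2 = 20736 ≡ 13 (mod 391)
12^8 ≡ 13^2 = 169 ≡ 169 (mod 391)
12^16 ≡ 169^2 = 28561 ≡ 18 (mod 391)
12^32 ≡ 18^2 = 324 ≡ 324 (mod 391)
12^64 ≡ 324^2 = 104976 ≡ 188 (mod 391)
12^128 ≡ 188^2 = 35344 ≡ 154 (mod 391)
195 = 128 + 64 + 2 + 1 in binary powers of 2.
So 12^195 ≡ 154 · 188 · 144 · 12 ≡ 215 (mod 391).
Squaring chain: 215; never reaches −1, so base 12 is a Miller–Rabin witness that 391 is composite.

215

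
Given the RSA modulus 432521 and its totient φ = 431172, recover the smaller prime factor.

φ(n) = (p−1)(q−1) = n − (p+q) + 1, so p + q = 432521 − 431172 + 1 = 1350.
p and q are the roots of t² − 1350t + 432521 = 0.
Discriminant: 1350² − 4·432521 = 1822500 − 1730084 = 92416; √92416 = 304.
q = (1350 − 304)/2 = 523, p = (1350 + 304)/2 = 827.
Check: 523 · 827 = 432521.

523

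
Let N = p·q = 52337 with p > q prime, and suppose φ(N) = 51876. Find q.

199

φ(n) = (p−1)(q−1) = n − (p+q) + 1, so p + q = 52337 − 51876 + 1 = 462.
p and q are the roots of t² − 462t + 52337 = 0.
Discriminant: 462² − 4·52337 = 213444 − 209348 = 4096; √4096 = 64.
q = (462 − 64)/2 = 199, p = (462 + 64)/2 = 263.
Check: 199 · 263 = 52337.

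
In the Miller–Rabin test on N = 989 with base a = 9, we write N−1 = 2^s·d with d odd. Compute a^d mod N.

744

989 − 1 = 988 = 2^2 · 247, so d = 247.
9^1 ≡ 9 (mod 989)
9^2 ≡ 9^2 = 81 ≡ 81 (mod 989)
9^4 ≡ 81^2 = 6561 ≡ 627 (mod 989)
9^8 ≡ 627^2 = 393129 ≡ 496 (mod 989)
9^16 ≡ 496^2 = 246016 ≡ 744 (mod 989)
9^32 ≡ 744^2 = 553536 ≡ 685 (mod 989)
9^64 ≡ 685^2 = 469225 ≡ 439 (mod 989)
9^128 ≡ 439^2 = 192721 ≡ 855 (mod 989)
247 = 128 + 64 + 32 + 16 + 4 + 2 + 1 in binary powers of 2.
So 9^247 ≡ 855 · 439 · 685 · 744 · 627 · 81 · 9 ≡ 744 (mod 989).
Squaring chain: 744 → 685; never reaches −1, so base 9 is a Miller–Rabin witness that 989 is composite.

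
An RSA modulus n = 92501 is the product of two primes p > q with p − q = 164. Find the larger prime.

Since p = q + 164, we have 92501 = q(q + 164), so q² + 164q − 92501 = 0.
Discriminant: 164² + 4·92501 = 26896 + 370004 = 396900; √396900 = 630.
q = (−164 + 630)/2 = 233, and p = q + 164 = 397.
Check: 233 · 397 = 92501.

397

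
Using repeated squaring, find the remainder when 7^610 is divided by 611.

7^1 ≡ 7 (mod 611)
7^2 ≡ 7^2 = 49 ≡ 49 (mod 611)
7^4 ≡ 49^2 = 2401 ≡ 568 (mod 611)
7^8 ≡ 568^2 = 322624 ≡ 16 (mod 611)
7^16 ≡ 16^2 = 256 ≡ 256 (mod 611)
7^32 ≡ 256^2 = 65536 ≡ 159 (mod 611)
7^64 ≡ 159^2 = 25281 ≡ 230 (mod 611)
7^128 ≡ 230^2 = 52900 ≡ 354 (mod 611)
7^256 ≡ 354^2 = 125316 ≡ 61 (mod 611)
7^512 ≡ 61^2 = 3721 ≡ 55 (mod 611)
610 = 512 + 64 + 32 + 2 in binary powers of 2.
So 7^610 ≡ 55 · 230 · 159 · 49 ≡ 17 (mod 611).
Since 17 ≠ 1, base 7 is a Fermat witness: 611 is composite.

17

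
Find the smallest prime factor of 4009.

4009 is odd.
Digit sum 13, not divisible by 3.
Ends in 9: not divisible by 5.
7: 4009 = 7·572 + 5
11: 4009 = 11·364 + 5
13: 4009 = 13·308 + 5
17: 4009 = 17·235 + 14
19: 4009 = 19·211

19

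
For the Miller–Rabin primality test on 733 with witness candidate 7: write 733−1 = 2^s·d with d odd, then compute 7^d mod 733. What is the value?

380

733 − 1 = 732 = 2^2 · 183, so d = 183.
7^1 ≡ 7 (mod 733)
7^2 ≡ 7^2 = 49 ≡ 49 (mod 733)
7^4 ≡ 49^2 = 2401 ≡ 202 (mod 733)
7^8 ≡ 202^2 = 40804 ≡ 489 (mod 733)
7^16 ≡ 489^2 = 239121 ≡ 163 (mod 733)
7^32 ≡ 163^2 = 26569 ≡ 181 (mod 733)
7^64 ≡ 181^2 = 32761 ≡ 509 (mod 733)
7^128 ≡ 509^2 = 259081 ≡ 332 (mod 733)
183 = 128 + 32 + 16 + 4 + 2 + 1 in binary powers of 2.
So 7^183 ≡ 332 · 181 · 163 · 202 · 49 · 7 ≡ 380 (mod 733).
Squaring chain: 380 → 732; reaches −1, so base 7 does not prove 733 composite.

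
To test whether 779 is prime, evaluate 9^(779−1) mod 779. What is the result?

614

9^1 ≡ 9 (mod 779)
9^2 ≡ 9^2 = 81 ≡ 81 (mod 779)
9^4 ≡ 81^2 = 6561 ≡ 329 (mod 779)
9^8 ≡ 329^2 = 108241 ≡ 739 (mod 779)
9^16 ≡ 739^2 = 546121 ≡ 42 (mod 779)
9^32 ≡ 42^2 = 1764 ≡ 206 (mod 779)
9^64 ≡ 206^2 = 42436 ≡ 370 (mod 779)
9^128 ≡ 370^2 = 136900 ≡ 575 (mod 779)
9^256 ≡ 575^2 = 330625 ≡ 329 (mod 779)
9^512 ≡ 329^2 = 108241 ≡ 739 (mod 779)
778 = 512 + 256 + 8 + 2 in binary powers of 2.
So 9^778 ≡ 739 · 329 · 739 · 81 ≡ 614 (mod 779).
Since 614 ≠ 1, base 9 is a Fermat witness: 779 is composite.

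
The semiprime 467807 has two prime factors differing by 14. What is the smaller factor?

Since p = q + 14, we have 467807 = q(q + 14), so q² + 14q − 467807 = 0.
Discriminant: 14² + 4·467807 = 196 + 1871228 = 1871424; √1871424 = 1368.
q = (−14 + 1368)/2 = 677, and p = q + 14 = 691.
Check: 677 · 691 = 467807.

677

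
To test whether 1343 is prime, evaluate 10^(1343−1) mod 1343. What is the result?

10^1 ≡ 10 (mod 1343)
10^2 ≡ 10^2 = 100 ≡ 100 (mod 1343)
10^4 ≡ 100^2 = 10000 ≡ 599 (mod 1343)
10^8 ≡ 599^2 = 358801 ≡ 220 (mod 1343)
10^16 ≡ 220^2 = 48400 ≡ 52 (mod 1343)
10^32 ≡ 52^2 = 2704 ≡ 18 (mod 1343)
10^64 ≡ 18^2 = 324 ≡ 324 (mod 1343)
10^128 ≡ 324^2 = 104976 ≡ 222 (mod 1343)
10^256 ≡ 222^2 = 49284 ≡ 936 (mod 1343)
10^512 ≡ 936^2 = 876096 ≡ 460 (mod 1343)
10^1024 ≡ 460^2 = 211600 ≡ 749 (mod 1343)
1342 = 1024 + 256 + 32 + 16 + 8 + 4 + 2 in binary powers of 2.
So 10^1342 ≡ 749 · 936 · 18 · 52 · 220 · 599 · 100 ≡ 1079 (mod 1343).
Since 1079 ≠ 1, base 10 is a Fermat witness: 1343 is composite.

1079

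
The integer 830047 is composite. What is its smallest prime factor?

23

830047 is odd.
Digit sum 22, not divisible by 3.
Ends in 7: not divisible by 5.
7: 830047 = 7·118578 + 1
11: 830047 = 11·75458 + 9
13: 830047 = 13·63849 + 10
17: 830047 = 17·48826 + 5
19: 830047 = 19·43686 + 13
23: 830047 = 23·36089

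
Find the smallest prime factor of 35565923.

35565923 is odd.
Digit sum 38, not divisible by 3.
Ends in 3: not divisible by 5.
7: 35565923 = 7·5080846 + 1
11: 35565923 = 11·3233265 + 8
13: 35565923 = 13·2735840 + 3
17: 35565923 = 17·2092113 + 2
19: 35565923 = 19·1871890 + 13
23: 35565923 = 23·1546344 + 11
29: 35565923 = 29·1226411 + 4
31: 35565923 = 31·1147287 + 26
37: 35565923 = 37·961241 + 6
41: 35565923 = 41·867461 + 22
43: 35565923 = 43·827114 + 21
47: 35565923 = 47·756721 + 36
53: 35565923 = 53·671055 + 8
59: 35565923 = 59·602812 + 15
61: 35565923 = 61·583047 + 56
67: 35565923 = 67·530834 + 45
71: 35565923 = 71·500928 + 35
73: 35565923 = 73·487204 + 31
79: 35565923 = 79·450201 + 44
83: 35565923 = 83·428505 + 8
89: 35565923 = 89·399617 + 10
97: 35565923 = 97·366659

97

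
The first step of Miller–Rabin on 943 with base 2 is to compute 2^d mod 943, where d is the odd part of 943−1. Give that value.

943 − 1 = 942 = 2^1 · 471, so d = 471.
2^1 ≡ 2 (mod 943)
2^2 ≡ 2^2 = 4 ≡ 4 (mod 943)
2^4 ≡ 4^2 = 16 ≡ 16 (mod 943)
2^8 ≡ 16^2 = 256 ≡ 256 (mod 943)
2^16 ≡ 256^2 = 65536 ≡ 469 (mod 943)
2^32 ≡ 469^2 = 219961 ≡ 242 (mod 943)
2^64 ≡ 242^2 = 58564 ≡ 98 (mod 943)
2^128 ≡ 98^2 = 9604 ≡ 174 (mod 943)
2^256 ≡ 174^2 = 30276 ≡ 100 (mod 943)
471 = 256 + 128 + 64 + 16 + 4 + 2 + 1 in binary powers of 2.
So 2^471 ≡ 100 · 174 · 98 · 469 · 16 · 4 · 2 ≡ 121 (mod 943).
Squaring chain: 121; never reaches −1, so base 2 is a Miller–Rabin witness that 943 is composite.

121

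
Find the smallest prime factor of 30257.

79

30257 is odd.
Digit sum 17, not divisible by 3.
Ends in 7: not divisible by 5.
7: 30257 = 7·4322 + 3
11: 30257 = 11·2750 + 7
13: 30257 = 13·2327 + 6
17: 30257 = 17·1779 + 14
19: 30257 = 19·1592 + 9
23: 30257 = 23·1315 + 12
29: 30257 = 29·1043 + 10
31: 30257 = 31·976 + 1
37: 30257 = 37·817 + 28
41: 30257 = 41·737 + 40
43: 30257 = 43·703 + 28
47: 30257 = 47·643 + 36
53: 30257 = 53·570 + 47
59: 30257 = 59·512 + 49
61: 30257 = 61·496 + 1
67: 30257 = 67·451 + 40
71: 30257 = 71·426 + 11
73: 30257 = 73·414 + 35
79: 30257 = 79·383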